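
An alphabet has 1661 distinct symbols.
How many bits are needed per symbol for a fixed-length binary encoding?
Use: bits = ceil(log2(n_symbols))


log2(1661) = 10.6978
Bracket: 2^10 = 1024 < 1661 <= 2^11 = 2048
So ceil(log2(1661)) = 11

bits = ceil(log2(1661)) = ceil(10.6978) = 11 bits


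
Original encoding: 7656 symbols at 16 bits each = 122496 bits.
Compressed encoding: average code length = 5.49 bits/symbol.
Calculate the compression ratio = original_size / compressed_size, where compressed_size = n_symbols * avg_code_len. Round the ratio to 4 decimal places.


original_size = n_symbols * orig_bits = 7656 * 16 = 122496 bits
compressed_size = n_symbols * avg_code_len = 7656 * 5.49 = 42031.44 bits
ratio = original_size / compressed_size = 122496 / 42031.44 = 2.9144

Compression ratio = 2.9144


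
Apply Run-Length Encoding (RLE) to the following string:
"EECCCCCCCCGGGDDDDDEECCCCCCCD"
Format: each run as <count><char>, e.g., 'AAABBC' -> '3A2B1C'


Scanning runs left to right:
  i=0: run of 'E' x 2 -> '2E'
  i=2: run of 'C' x 8 -> '8C'
  i=10: run of 'G' x 3 -> '3G'
  i=13: run of 'D' x 5 -> '5D'
  i=18: run of 'E' x 2 -> '2E'
  i=20: run of 'C' x 7 -> '7C'
  i=27: run of 'D' x 1 -> '1D'

RLE = 2E8C3G5D2E7C1D


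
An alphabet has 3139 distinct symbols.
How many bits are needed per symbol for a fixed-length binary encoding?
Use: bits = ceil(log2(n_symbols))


log2(3139) = 11.6161
Bracket: 2^11 = 2048 < 3139 <= 2^12 = 4096
So ceil(log2(3139)) = 12

bits = ceil(log2(3139)) = ceil(11.6161) = 12 bits


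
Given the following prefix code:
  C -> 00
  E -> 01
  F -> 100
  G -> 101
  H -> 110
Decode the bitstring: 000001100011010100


Decoding step by step:
Bits 00 -> C
Bits 00 -> C
Bits 01 -> E
Bits 100 -> F
Bits 01 -> E
Bits 101 -> G
Bits 01 -> E
Bits 00 -> C


Decoded message: CCEFEGEC


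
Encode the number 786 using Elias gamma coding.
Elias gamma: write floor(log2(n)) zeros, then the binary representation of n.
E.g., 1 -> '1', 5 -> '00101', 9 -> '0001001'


num_bits = floor(log2(786)) + 1 = 10
leading_zeros = num_bits - 1 = 9
binary(786) = 1100010010

Elias gamma(786) = '000000000' + '1100010010' = 0000000001100010010 (19 bits)


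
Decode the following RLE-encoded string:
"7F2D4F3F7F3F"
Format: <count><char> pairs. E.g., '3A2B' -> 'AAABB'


Expanding each <count><char> pair:
  7F -> 'FFFFFFF'
  2D -> 'DD'
  4F -> 'FFFF'
  3F -> 'FFF'
  7F -> 'FFFFFFF'
  3F -> 'FFF'

Decoded = FFFFFFFDDFFFFFFFFFFFFFFFFF


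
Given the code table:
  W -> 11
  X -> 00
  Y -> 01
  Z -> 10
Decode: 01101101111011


Decoding:
01 -> Y
10 -> Z
11 -> W
01 -> Y
11 -> W
10 -> Z
11 -> W


Result: YZWYWZW


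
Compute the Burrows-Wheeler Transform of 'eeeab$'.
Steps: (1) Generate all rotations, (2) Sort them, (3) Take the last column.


Rotations (sorted):
  0: $eeeab -> last char: b
  1: ab$eee -> last char: e
  2: b$eeea -> last char: a
  3: eab$ee -> last char: e
  4: eeab$e -> last char: e
  5: eeeab$ -> last char: $


BWT = beaee$


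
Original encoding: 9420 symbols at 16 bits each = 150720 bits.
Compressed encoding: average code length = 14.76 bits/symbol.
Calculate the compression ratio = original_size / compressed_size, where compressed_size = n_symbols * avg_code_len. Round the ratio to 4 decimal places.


original_size = n_symbols * orig_bits = 9420 * 16 = 150720 bits
compressed_size = n_symbols * avg_code_len = 9420 * 14.76 = 139039.2 bits
ratio = original_size / compressed_size = 150720 / 139039.2 = 1.084

Compression ratio = 1.084


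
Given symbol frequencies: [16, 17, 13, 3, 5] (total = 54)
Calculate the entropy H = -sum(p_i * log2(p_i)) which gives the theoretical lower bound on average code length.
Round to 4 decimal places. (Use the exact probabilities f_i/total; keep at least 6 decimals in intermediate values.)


Per-symbol terms -p_i * log2(p_i) with p_i = f_i/54:
  p = 16/54 = 0.296296: log2(p) = -1.754888, -p*log2(p) = 0.519967
  p = 17/54 = 0.314815: log2(p) = -1.667425, -p*log2(p) = 0.524930
  p = 13/54 = 0.240741: log2(p) = -2.054448, -p*log2(p) = 0.494589
  p = 3/54 = 0.055556: log2(p) = -4.169925, -p*log2(p) = 0.231663
  p = 5/54 = 0.092593: log2(p) = -3.432959, -p*log2(p) = 0.317867
H = 0.519967 + 0.524930 + 0.494589 + 0.231663 + 0.317867 = 2.089016

H = 2.089 bits/symbol


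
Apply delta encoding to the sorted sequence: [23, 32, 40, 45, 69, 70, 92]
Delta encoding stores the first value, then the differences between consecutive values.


First value: 23
Deltas:
  32 - 23 = 9
  40 - 32 = 8
  45 - 40 = 5
  69 - 45 = 24
  70 - 69 = 1
  92 - 70 = 22


Delta encoded: [23, 9, 8, 5, 24, 1, 22]


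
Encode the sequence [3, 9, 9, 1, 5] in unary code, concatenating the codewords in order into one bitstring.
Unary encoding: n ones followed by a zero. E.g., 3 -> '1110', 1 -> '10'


Encode each number as n ones followed by a terminating 0:
  3 -> 1110 (4 bits)
  9 -> 1111111110 (10 bits)
  9 -> 1111111110 (10 bits)
  1 -> 10 (2 bits)
  5 -> 111110 (6 bits)
Total length = 4 + 10 + 10 + 2 + 6 = 32 bits.

Unary([3, 9, 9, 1, 5]) = 11101111111110111111111010111110 (32 bits)


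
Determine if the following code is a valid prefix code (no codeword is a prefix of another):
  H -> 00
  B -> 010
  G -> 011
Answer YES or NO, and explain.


Checking each pair (does one codeword prefix another?):
  H='00' vs B='010': no prefix
  H='00' vs G='011': no prefix
  B='010' vs H='00': no prefix
  B='010' vs G='011': no prefix
  G='011' vs H='00': no prefix
  G='011' vs B='010': no prefix
No violation found over all pairs.

YES -- this is a valid prefix code. No codeword is a prefix of any other codeword.


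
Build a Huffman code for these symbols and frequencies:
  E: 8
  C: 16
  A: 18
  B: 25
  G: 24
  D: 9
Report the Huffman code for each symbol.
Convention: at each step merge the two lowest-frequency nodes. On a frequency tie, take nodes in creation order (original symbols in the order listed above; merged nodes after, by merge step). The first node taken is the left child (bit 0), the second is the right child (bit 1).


Huffman tree construction:
Step 1: Merge E(8) + D(9) = 17
Step 2: Merge C(16) + (E+D)(17) = 33
Step 3: Merge A(18) + G(24) = 42
Step 4: Merge B(25) + (C+(E+D))(33) = 58
Step 5: Merge (A+G)(42) + (B+(C+(E+D)))(58) = 100
Read each symbol's code off the tree from the root (left child = 0, right child = 1).

Codes:
  E: 1110 (length 4)
  C: 110 (length 3)
  A: 00 (length 2)
  B: 10 (length 2)
  G: 01 (length 2)
  D: 1111 (length 4)
Average code length: 250/100 = 2.5000 bits/symbol


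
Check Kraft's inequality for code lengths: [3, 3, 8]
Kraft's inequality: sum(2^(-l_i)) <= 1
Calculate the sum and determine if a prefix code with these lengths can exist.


Sum = 2^(-3) + 2^(-3) + 2^(-8)
    = 0.125 + 0.125 + 0.00390625
    = 65/256 = 0.25390625
Since 0.25390625 <= 1, Kraft's inequality IS satisfied.
A prefix code with these lengths CAN exist.

Kraft sum = 0.25390625. Satisfied.


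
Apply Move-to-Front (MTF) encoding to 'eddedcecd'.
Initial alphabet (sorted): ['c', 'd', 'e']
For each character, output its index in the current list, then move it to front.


MTF encoding:
'e': index 2 in ['c', 'd', 'e'] -> ['e', 'c', 'd']
'd': index 2 in ['e', 'c', 'd'] -> ['d', 'e', 'c']
'd': index 0 in ['d', 'e', 'c'] -> ['d', 'e', 'c']
'e': index 1 in ['d', 'e', 'c'] -> ['e', 'd', 'c']
'd': index 1 in ['e', 'd', 'c'] -> ['d', 'e', 'c']
'c': index 2 in ['d', 'e', 'c'] -> ['c', 'd', 'e']
'e': index 2 in ['c', 'd', 'e'] -> ['e', 'c', 'd']
'c': index 1 in ['e', 'c', 'd'] -> ['c', 'e', 'd']
'd': index 2 in ['c', 'e', 'd'] -> ['d', 'c', 'e']


Output: [2, 2, 0, 1, 1, 2, 2, 1, 2]


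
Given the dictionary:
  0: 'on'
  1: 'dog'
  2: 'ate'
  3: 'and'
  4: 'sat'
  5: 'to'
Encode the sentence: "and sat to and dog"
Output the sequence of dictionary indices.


Look up each word in the dictionary:
  'and' -> 3
  'sat' -> 4
  'to' -> 5
  'and' -> 3
  'dog' -> 1

Encoded: [3, 4, 5, 3, 1]


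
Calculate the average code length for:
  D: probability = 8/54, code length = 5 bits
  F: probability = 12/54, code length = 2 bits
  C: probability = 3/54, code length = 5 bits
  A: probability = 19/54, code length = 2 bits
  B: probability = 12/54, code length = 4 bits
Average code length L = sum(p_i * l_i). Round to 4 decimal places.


Weighted contributions p_i * l_i:
  D: (8/54) * 5 = 40/54
  F: (12/54) * 2 = 24/54
  C: (3/54) * 5 = 15/54
  A: (19/54) * 2 = 38/54
  B: (12/54) * 4 = 48/54
Sum = (40 + 24 + 15 + 38 + 48)/54 = 165/54

L = 165/54 = 3.0556 bits/symbol


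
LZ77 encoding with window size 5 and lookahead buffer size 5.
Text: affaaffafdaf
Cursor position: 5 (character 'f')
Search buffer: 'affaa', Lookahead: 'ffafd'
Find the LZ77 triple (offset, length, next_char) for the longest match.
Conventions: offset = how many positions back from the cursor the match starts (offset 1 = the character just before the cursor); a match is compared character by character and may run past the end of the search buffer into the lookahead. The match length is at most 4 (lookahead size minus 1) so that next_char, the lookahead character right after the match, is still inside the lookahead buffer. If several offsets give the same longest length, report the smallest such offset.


Try each offset into the search buffer:
  offset=1 (pos 4, char 'a'): match length 0
  offset=2 (pos 3, char 'a'): match length 0
  offset=3 (pos 2, char 'f'): match length 1
  offset=4 (pos 1, char 'f'): match length 3
  offset=5 (pos 0, char 'a'): match length 0
Longest match has length 3 at offset 4.
next_char = character at position 5 + 3 = 8 -> 'f'

Best match: offset=4, length=3 (matching 'ffa' starting at position 1)
LZ77 triple: (4, 3, 'f')


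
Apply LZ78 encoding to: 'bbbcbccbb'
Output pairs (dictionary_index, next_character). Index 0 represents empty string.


LZ78 encoding steps:
Dictionary: {0: ''}
Step 1: w='' (idx 0), next='b' -> output (0, 'b'), add 'b' as idx 1
Step 2: w='b' (idx 1), next='b' -> output (1, 'b'), add 'bb' as idx 2
Step 3: w='' (idx 0), next='c' -> output (0, 'c'), add 'c' as idx 3
Step 4: w='b' (idx 1), next='c' -> output (1, 'c'), add 'bc' as idx 4
Step 5: w='c' (idx 3), next='b' -> output (3, 'b'), add 'cb' as idx 5
Step 6: w='b' (idx 1), end of input -> output (1, '')


Encoded: [(0, 'b'), (1, 'b'), (0, 'c'), (1, 'c'), (3, 'b'), (1, '')]


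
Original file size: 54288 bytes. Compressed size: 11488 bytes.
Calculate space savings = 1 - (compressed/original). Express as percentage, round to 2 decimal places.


ratio = compressed/original = 11488/54288 = 0.211612
savings = 1 - ratio = 1 - 0.211612 = 0.788388
as a percentage: 0.788388 * 100 = 78.84%

Space savings = 1 - 11488/54288 = 78.84%


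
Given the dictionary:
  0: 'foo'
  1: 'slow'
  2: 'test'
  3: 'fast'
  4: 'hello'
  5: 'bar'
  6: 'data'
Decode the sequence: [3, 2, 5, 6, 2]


Look up each index in the dictionary:
  3 -> 'fast'
  2 -> 'test'
  5 -> 'bar'
  6 -> 'data'
  2 -> 'test'

Decoded: "fast test bar data test"


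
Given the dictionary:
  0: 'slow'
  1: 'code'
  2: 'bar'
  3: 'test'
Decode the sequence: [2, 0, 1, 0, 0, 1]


Look up each index in the dictionary:
  2 -> 'bar'
  0 -> 'slow'
  1 -> 'code'
  0 -> 'slow'
  0 -> 'slow'
  1 -> 'code'

Decoded: "bar slow code slow slow code"


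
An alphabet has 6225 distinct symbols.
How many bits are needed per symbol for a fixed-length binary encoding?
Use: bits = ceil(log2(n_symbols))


log2(6225) = 12.6039
Bracket: 2^12 = 4096 < 6225 <= 2^13 = 8192
So ceil(log2(6225)) = 13

bits = ceil(log2(6225)) = ceil(12.6039) = 13 bits


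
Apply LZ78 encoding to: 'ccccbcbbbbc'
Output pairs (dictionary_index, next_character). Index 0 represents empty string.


LZ78 encoding steps:
Dictionary: {0: ''}
Step 1: w='' (idx 0), next='c' -> output (0, 'c'), add 'c' as idx 1
Step 2: w='c' (idx 1), next='c' -> output (1, 'c'), add 'cc' as idx 2
Step 3: w='c' (idx 1), next='b' -> output (1, 'b'), add 'cb' as idx 3
Step 4: w='cb' (idx 3), next='b' -> output (3, 'b'), add 'cbb' as idx 4
Step 5: w='' (idx 0), next='b' -> output (0, 'b'), add 'b' as idx 5
Step 6: w='b' (idx 5), next='c' -> output (5, 'c'), add 'bc' as idx 6


Encoded: [(0, 'c'), (1, 'c'), (1, 'b'), (3, 'b'), (0, 'b'), (5, 'c')]


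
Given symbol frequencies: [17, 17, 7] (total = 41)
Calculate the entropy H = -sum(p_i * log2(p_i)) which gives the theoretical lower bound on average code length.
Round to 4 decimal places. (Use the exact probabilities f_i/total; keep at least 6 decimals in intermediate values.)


Per-symbol terms -p_i * log2(p_i) with p_i = f_i/41:
  p = 17/41 = 0.414634: log2(p) = -1.270089, -p*log2(p) = 0.526622
  p = 17/41 = 0.414634: log2(p) = -1.270089, -p*log2(p) = 0.526622
  p = 7/41 = 0.170732: log2(p) = -2.550197, -p*log2(p) = 0.435400
H = 0.526622 + 0.526622 + 0.435400 = 1.488644

H = 1.4886 bits/symbol


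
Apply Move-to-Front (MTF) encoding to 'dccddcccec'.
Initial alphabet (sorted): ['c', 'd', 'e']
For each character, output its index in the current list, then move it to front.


MTF encoding:
'd': index 1 in ['c', 'd', 'e'] -> ['d', 'c', 'e']
'c': index 1 in ['d', 'c', 'e'] -> ['c', 'd', 'e']
'c': index 0 in ['c', 'd', 'e'] -> ['c', 'd', 'e']
'd': index 1 in ['c', 'd', 'e'] -> ['d', 'c', 'e']
'd': index 0 in ['d', 'c', 'e'] -> ['d', 'c', 'e']
'c': index 1 in ['d', 'c', 'e'] -> ['c', 'd', 'e']
'c': index 0 in ['c', 'd', 'e'] -> ['c', 'd', 'e']
'c': index 0 in ['c', 'd', 'e'] -> ['c', 'd', 'e']
'e': index 2 in ['c', 'd', 'e'] -> ['e', 'c', 'd']
'c': index 1 in ['e', 'c', 'd'] -> ['c', 'e', 'd']


Output: [1, 1, 0, 1, 0, 1, 0, 0, 2, 1]


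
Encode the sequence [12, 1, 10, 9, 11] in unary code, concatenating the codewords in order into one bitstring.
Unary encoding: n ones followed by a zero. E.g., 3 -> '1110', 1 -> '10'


Encode each number as n ones followed by a terminating 0:
  12 -> 1111111111110 (13 bits)
  1 -> 10 (2 bits)
  10 -> 11111111110 (11 bits)
  9 -> 1111111110 (10 bits)
  11 -> 111111111110 (12 bits)
Total length = 13 + 2 + 11 + 10 + 12 = 48 bits.

Unary([12, 1, 10, 9, 11]) = 111111111111010111111111101111111110111111111110 (48 bits)


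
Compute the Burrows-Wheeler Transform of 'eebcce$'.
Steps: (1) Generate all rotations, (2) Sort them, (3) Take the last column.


Rotations (sorted):
  0: $eebcce -> last char: e
  1: bcce$ee -> last char: e
  2: cce$eeb -> last char: b
  3: ce$eebc -> last char: c
  4: e$eebcc -> last char: c
  5: ebcce$e -> last char: e
  6: eebcce$ -> last char: $


BWT = eebcce$


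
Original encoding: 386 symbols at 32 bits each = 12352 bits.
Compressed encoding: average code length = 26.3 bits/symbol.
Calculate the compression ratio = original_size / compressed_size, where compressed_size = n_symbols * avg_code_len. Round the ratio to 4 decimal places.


original_size = n_symbols * orig_bits = 386 * 32 = 12352 bits
compressed_size = n_symbols * avg_code_len = 386 * 26.3 = 10151.8 bits
ratio = original_size / compressed_size = 12352 / 10151.8 = 1.2167

Compression ratio = 1.2167


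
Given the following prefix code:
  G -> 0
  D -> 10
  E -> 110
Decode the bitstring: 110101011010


Decoding step by step:
Bits 110 -> E
Bits 10 -> D
Bits 10 -> D
Bits 110 -> E
Bits 10 -> D


Decoded message: EDDED


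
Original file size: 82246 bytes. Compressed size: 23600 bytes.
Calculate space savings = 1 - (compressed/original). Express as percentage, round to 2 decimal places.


ratio = compressed/original = 23600/82246 = 0.286944
savings = 1 - ratio = 1 - 0.286944 = 0.713056
as a percentage: 0.713056 * 100 = 71.31%

Space savings = 1 - 23600/82246 = 71.31%


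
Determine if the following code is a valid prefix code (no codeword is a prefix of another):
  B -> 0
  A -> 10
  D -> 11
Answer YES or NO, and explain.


Checking each pair (does one codeword prefix another?):
  B='0' vs A='10': no prefix
  B='0' vs D='11': no prefix
  A='10' vs B='0': no prefix
  A='10' vs D='11': no prefix
  D='11' vs B='0': no prefix
  D='11' vs A='10': no prefix
No violation found over all pairs.

YES -- this is a valid prefix code. No codeword is a prefix of any other codeword.


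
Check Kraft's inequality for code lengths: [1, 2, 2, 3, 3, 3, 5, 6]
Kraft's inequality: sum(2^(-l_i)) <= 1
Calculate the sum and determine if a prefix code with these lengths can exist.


Sum = 2^(-1) + 2^(-2) + 2^(-2) + 2^(-3) + 2^(-3) + 2^(-3) + 2^(-5) + 2^(-6)
    = 0.5 + 0.25 + 0.25 + 0.125 + 0.125 + 0.125 + 0.03125 + 0.015625
    = 91/64 = 1.421875
Since 1.421875 > 1, Kraft's inequality is NOT satisfied.
A prefix code with these lengths CANNOT exist.

Kraft sum = 1.421875. Not satisfied.


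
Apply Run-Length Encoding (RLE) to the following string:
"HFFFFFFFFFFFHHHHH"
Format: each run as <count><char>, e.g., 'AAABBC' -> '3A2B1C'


Scanning runs left to right:
  i=0: run of 'H' x 1 -> '1H'
  i=1: run of 'F' x 11 -> '11F'
  i=12: run of 'H' x 5 -> '5H'

RLE = 1H11F5H


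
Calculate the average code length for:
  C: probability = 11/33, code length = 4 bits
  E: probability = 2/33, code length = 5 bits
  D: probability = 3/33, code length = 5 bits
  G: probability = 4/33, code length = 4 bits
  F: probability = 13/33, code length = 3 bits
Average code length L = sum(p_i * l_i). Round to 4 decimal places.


Weighted contributions p_i * l_i:
  C: (11/33) * 4 = 44/33
  E: (2/33) * 5 = 10/33
  D: (3/33) * 5 = 15/33
  G: (4/33) * 4 = 16/33
  F: (13/33) * 3 = 39/33
Sum = (44 + 10 + 15 + 16 + 39)/33 = 124/33

L = 124/33 = 3.7576 bits/symbol


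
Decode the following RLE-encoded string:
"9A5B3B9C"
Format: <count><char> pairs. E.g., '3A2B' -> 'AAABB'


Expanding each <count><char> pair:
  9A -> 'AAAAAAAAA'
  5B -> 'BBBBB'
  3B -> 'BBB'
  9C -> 'CCCCCCCCC'

Decoded = AAAAAAAAABBBBBBBBCCCCCCCCC


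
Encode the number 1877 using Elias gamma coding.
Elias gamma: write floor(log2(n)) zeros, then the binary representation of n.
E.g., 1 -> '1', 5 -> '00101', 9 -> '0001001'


num_bits = floor(log2(1877)) + 1 = 11
leading_zeros = num_bits - 1 = 10
binary(1877) = 11101010101

Elias gamma(1877) = '0000000000' + '11101010101' = 000000000011101010101 (21 bits)


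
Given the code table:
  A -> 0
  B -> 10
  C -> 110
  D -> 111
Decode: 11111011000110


Decoding:
111 -> D
110 -> C
110 -> C
0 -> A
0 -> A
110 -> C


Result: DCCAAC


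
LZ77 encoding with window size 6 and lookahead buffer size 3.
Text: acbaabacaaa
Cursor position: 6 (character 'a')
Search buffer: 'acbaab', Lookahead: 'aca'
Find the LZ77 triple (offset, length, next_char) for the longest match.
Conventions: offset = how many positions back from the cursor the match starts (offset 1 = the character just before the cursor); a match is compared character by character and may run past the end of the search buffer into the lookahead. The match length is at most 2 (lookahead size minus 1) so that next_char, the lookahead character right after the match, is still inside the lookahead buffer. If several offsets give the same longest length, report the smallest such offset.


Try each offset into the search buffer:
  offset=1 (pos 5, char 'b'): match length 0
  offset=2 (pos 4, char 'a'): match length 1
  offset=3 (pos 3, char 'a'): match length 1
  offset=4 (pos 2, char 'b'): match length 0
  offset=5 (pos 1, char 'c'): match length 0
  offset=6 (pos 0, char 'a'): match length 2
Longest match has length 2 at offset 6.
next_char = character at position 6 + 2 = 8 -> 'a'

Best match: offset=6, length=2 (matching 'ac' starting at position 0)
LZ77 triple: (6, 2, 'a')


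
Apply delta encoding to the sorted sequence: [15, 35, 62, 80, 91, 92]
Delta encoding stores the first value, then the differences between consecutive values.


First value: 15
Deltas:
  35 - 15 = 20
  62 - 35 = 27
  80 - 62 = 18
  91 - 80 = 11
  92 - 91 = 1


Delta encoded: [15, 20, 27, 18, 11, 1]


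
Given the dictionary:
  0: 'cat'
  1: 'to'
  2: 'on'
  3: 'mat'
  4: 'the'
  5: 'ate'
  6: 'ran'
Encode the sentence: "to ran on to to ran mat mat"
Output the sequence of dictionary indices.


Look up each word in the dictionary:
  'to' -> 1
  'ran' -> 6
  'on' -> 2
  'to' -> 1
  'to' -> 1
  'ran' -> 6
  'mat' -> 3
  'mat' -> 3

Encoded: [1, 6, 2, 1, 1, 6, 3, 3]


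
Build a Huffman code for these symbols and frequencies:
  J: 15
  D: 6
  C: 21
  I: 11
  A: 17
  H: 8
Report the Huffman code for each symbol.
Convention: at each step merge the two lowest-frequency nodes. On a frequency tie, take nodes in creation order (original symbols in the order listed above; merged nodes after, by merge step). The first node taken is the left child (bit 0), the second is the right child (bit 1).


Huffman tree construction:
Step 1: Merge D(6) + H(8) = 14
Step 2: Merge I(11) + (D+H)(14) = 25
Step 3: Merge J(15) + A(17) = 32
Step 4: Merge C(21) + (I+(D+H))(25) = 46
Step 5: Merge (J+A)(32) + (C+(I+(D+H)))(46) = 78
Read each symbol's code off the tree from the root (left child = 0, right child = 1).

Codes:
  J: 00 (length 2)
  D: 1110 (length 4)
  C: 10 (length 2)
  I: 110 (length 3)
  A: 01 (length 2)
  H: 1111 (length 4)
Average code length: 195/78 = 2.5000 bits/symbol


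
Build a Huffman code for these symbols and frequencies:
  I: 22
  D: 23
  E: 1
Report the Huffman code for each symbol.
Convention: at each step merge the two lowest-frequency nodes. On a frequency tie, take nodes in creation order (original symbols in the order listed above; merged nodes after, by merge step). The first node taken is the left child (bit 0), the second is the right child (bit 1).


Huffman tree construction:
Step 1: Merge E(1) + I(22) = 23
Step 2: Merge D(23) + (E+I)(23) = 46
Read each symbol's code off the tree from the root (left child = 0, right child = 1).

Codes:
  I: 11 (length 2)
  D: 0 (length 1)
  E: 10 (length 2)
Average code length: 69/46 = 1.5000 bits/symbol


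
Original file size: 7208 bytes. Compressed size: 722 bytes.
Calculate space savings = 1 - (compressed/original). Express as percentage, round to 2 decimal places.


ratio = compressed/original = 722/7208 = 0.100166
savings = 1 - ratio = 1 - 0.100166 = 0.899834
as a percentage: 0.899834 * 100 = 89.98%

Space savings = 1 - 722/7208 = 89.98%


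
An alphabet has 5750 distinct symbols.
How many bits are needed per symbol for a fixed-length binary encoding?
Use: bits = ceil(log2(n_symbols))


log2(5750) = 12.4893
Bracket: 2^12 = 4096 < 5750 <= 2^13 = 8192
So ceil(log2(5750)) = 13

bits = ceil(log2(5750)) = ceil(12.4893) = 13 bits


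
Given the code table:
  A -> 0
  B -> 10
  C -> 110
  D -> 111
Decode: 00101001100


Decoding:
0 -> A
0 -> A
10 -> B
10 -> B
0 -> A
110 -> C
0 -> A


Result: AABBACA


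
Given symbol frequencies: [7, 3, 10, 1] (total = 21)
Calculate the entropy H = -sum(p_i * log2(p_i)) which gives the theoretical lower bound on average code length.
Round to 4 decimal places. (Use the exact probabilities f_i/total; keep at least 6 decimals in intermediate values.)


Per-symbol terms -p_i * log2(p_i) with p_i = f_i/21:
  p = 7/21 = 0.333333: log2(p) = -1.584963, -p*log2(p) = 0.528321
  p = 3/21 = 0.142857: log2(p) = -2.807355, -p*log2(p) = 0.401051
  p = 10/21 = 0.476190: log2(p) = -1.070389, -p*log2(p) = 0.509709
  p = 1/21 = 0.047619: log2(p) = -4.392317, -p*log2(p) = 0.209158
H = 0.528321 + 0.401051 + 0.509709 + 0.209158 = 1.648239

H = 1.6482 bits/symbol


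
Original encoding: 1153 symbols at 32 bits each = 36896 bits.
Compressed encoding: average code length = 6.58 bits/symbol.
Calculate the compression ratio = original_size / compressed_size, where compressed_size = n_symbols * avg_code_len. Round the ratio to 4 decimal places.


original_size = n_symbols * orig_bits = 1153 * 32 = 36896 bits
compressed_size = n_symbols * avg_code_len = 1153 * 6.58 = 7586.74 bits
ratio = original_size / compressed_size = 36896 / 7586.74 = 4.8632

Compression ratio = 4.8632


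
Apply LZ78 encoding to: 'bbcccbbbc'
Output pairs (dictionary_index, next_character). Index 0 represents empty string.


LZ78 encoding steps:
Dictionary: {0: ''}
Step 1: w='' (idx 0), next='b' -> output (0, 'b'), add 'b' as idx 1
Step 2: w='b' (idx 1), next='c' -> output (1, 'c'), add 'bc' as idx 2
Step 3: w='' (idx 0), next='c' -> output (0, 'c'), add 'c' as idx 3
Step 4: w='c' (idx 3), next='b' -> output (3, 'b'), add 'cb' as idx 4
Step 5: w='b' (idx 1), next='b' -> output (1, 'b'), add 'bb' as idx 5
Step 6: w='c' (idx 3), end of input -> output (3, '')


Encoded: [(0, 'b'), (1, 'c'), (0, 'c'), (3, 'b'), (1, 'b'), (3, '')]


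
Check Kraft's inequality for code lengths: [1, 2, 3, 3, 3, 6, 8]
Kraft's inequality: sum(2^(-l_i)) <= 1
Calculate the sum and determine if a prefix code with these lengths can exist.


Sum = 2^(-1) + 2^(-2) + 2^(-3) + 2^(-3) + 2^(-3) + 2^(-6) + 2^(-8)
    = 0.5 + 0.25 + 0.125 + 0.125 + 0.125 + 0.015625 + 0.00390625
    = 293/256 = 1.14453125
Since 1.14453125 > 1, Kraft's inequality is NOT satisfied.
A prefix code with these lengths CANNOT exist.

Kraft sum = 1.14453125. Not satisfied.


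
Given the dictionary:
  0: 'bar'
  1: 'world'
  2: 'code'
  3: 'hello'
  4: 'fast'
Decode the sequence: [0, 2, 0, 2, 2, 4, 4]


Look up each index in the dictionary:
  0 -> 'bar'
  2 -> 'code'
  0 -> 'bar'
  2 -> 'code'
  2 -> 'code'
  4 -> 'fast'
  4 -> 'fast'

Decoded: "bar code bar code code fast fast"


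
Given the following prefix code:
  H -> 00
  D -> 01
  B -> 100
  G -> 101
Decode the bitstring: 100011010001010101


Decoding step by step:
Bits 100 -> B
Bits 01 -> D
Bits 101 -> G
Bits 00 -> H
Bits 01 -> D
Bits 01 -> D
Bits 01 -> D
Bits 01 -> D


Decoded message: BDGHDDDD


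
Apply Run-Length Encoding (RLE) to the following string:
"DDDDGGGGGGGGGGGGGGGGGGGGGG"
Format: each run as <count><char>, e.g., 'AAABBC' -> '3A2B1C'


Scanning runs left to right:
  i=0: run of 'D' x 4 -> '4D'
  i=4: run of 'G' x 22 -> '22G'

RLE = 4D22G


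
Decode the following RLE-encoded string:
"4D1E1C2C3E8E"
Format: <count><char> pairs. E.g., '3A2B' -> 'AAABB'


Expanding each <count><char> pair:
  4D -> 'DDDD'
  1E -> 'E'
  1C -> 'C'
  2C -> 'CC'
  3E -> 'EEE'
  8E -> 'EEEEEEEE'

Decoded = DDDDECCCEEEEEEEEEEE


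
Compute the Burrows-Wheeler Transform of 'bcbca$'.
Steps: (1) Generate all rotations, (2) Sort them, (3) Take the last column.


Rotations (sorted):
  0: $bcbca -> last char: a
  1: a$bcbc -> last char: c
  2: bca$bc -> last char: c
  3: bcbca$ -> last char: $
  4: ca$bcb -> last char: b
  5: cbca$b -> last char: b


BWT = acc$bb


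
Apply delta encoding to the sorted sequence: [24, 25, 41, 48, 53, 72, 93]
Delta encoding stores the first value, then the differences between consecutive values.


First value: 24
Deltas:
  25 - 24 = 1
  41 - 25 = 16
  48 - 41 = 7
  53 - 48 = 5
  72 - 53 = 19
  93 - 72 = 21


Delta encoded: [24, 1, 16, 7, 5, 19, 21]


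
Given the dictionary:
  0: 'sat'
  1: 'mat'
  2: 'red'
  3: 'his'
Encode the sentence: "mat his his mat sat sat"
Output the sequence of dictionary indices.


Look up each word in the dictionary:
  'mat' -> 1
  'his' -> 3
  'his' -> 3
  'mat' -> 1
  'sat' -> 0
  'sat' -> 0

Encoded: [1, 3, 3, 1, 0, 0]


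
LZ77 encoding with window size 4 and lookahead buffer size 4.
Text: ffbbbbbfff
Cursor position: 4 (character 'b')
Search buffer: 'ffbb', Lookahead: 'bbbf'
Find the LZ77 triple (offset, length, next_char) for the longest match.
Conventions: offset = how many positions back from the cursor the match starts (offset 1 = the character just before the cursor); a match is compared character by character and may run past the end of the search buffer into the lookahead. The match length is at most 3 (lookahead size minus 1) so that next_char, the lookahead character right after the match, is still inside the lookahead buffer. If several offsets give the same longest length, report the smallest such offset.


Try each offset into the search buffer:
  offset=1 (pos 3, char 'b'): match length 3
  offset=2 (pos 2, char 'b'): match length 3
  offset=3 (pos 1, char 'f'): match length 0
  offset=4 (pos 0, char 'f'): match length 0
Longest match has length 3, found at offsets 1, 2; take the smallest, offset 1.
next_char = character at position 4 + 3 = 7 -> 'f'

Best match: offset=1, length=3 (matching 'bbb' starting at position 3)
LZ77 triple: (1, 3, 'f')


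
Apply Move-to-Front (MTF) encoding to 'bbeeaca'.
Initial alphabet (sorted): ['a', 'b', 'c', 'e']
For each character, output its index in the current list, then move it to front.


MTF encoding:
'b': index 1 in ['a', 'b', 'c', 'e'] -> ['b', 'a', 'c', 'e']
'b': index 0 in ['b', 'a', 'c', 'e'] -> ['b', 'a', 'c', 'e']
'e': index 3 in ['b', 'a', 'c', 'e'] -> ['e', 'b', 'a', 'c']
'e': index 0 in ['e', 'b', 'a', 'c'] -> ['e', 'b', 'a', 'c']
'a': index 2 in ['e', 'b', 'a', 'c'] -> ['a', 'e', 'b', 'c']
'c': index 3 in ['a', 'e', 'b', 'c'] -> ['c', 'a', 'e', 'b']
'a': index 1 in ['c', 'a', 'e', 'b'] -> ['a', 'c', 'e', 'b']


Output: [1, 0, 3, 0, 2, 3, 1]


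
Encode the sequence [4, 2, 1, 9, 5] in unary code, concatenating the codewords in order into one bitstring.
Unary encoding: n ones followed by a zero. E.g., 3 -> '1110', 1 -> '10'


Encode each number as n ones followed by a terminating 0:
  4 -> 11110 (5 bits)
  2 -> 110 (3 bits)
  1 -> 10 (2 bits)
  9 -> 1111111110 (10 bits)
  5 -> 111110 (6 bits)
Total length = 5 + 3 + 2 + 10 + 6 = 26 bits.

Unary([4, 2, 1, 9, 5]) = 11110110101111111110111110 (26 bits)


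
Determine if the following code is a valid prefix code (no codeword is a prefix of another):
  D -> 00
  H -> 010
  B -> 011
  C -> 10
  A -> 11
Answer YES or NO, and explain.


Checking each pair (does one codeword prefix another?):
  D='00' vs H='010': no prefix
  D='00' vs B='011': no prefix
  D='00' vs C='10': no prefix
  D='00' vs A='11': no prefix
  H='010' vs D='00': no prefix
  H='010' vs B='011': no prefix
  H='010' vs C='10': no prefix
  H='010' vs A='11': no prefix
  B='011' vs D='00': no prefix
  B='011' vs H='010': no prefix
  B='011' vs C='10': no prefix
  B='011' vs A='11': no prefix
  C='10' vs D='00': no prefix
  C='10' vs H='010': no prefix
  C='10' vs B='011': no prefix
  C='10' vs A='11': no prefix
  A='11' vs D='00': no prefix
  A='11' vs H='010': no prefix
  A='11' vs B='011': no prefix
  A='11' vs C='10': no prefix
No violation found over all pairs.

YES -- this is a valid prefix code. No codeword is a prefix of any other codeword.


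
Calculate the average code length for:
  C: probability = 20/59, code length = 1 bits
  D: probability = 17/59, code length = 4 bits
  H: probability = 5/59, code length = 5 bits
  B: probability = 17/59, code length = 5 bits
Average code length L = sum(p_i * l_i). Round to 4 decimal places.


Weighted contributions p_i * l_i:
  C: (20/59) * 1 = 20/59
  D: (17/59) * 4 = 68/59
  H: (5/59) * 5 = 25/59
  B: (17/59) * 5 = 85/59
Sum = (20 + 68 + 25 + 85)/59 = 198/59

L = 198/59 = 3.3559 bits/symbol


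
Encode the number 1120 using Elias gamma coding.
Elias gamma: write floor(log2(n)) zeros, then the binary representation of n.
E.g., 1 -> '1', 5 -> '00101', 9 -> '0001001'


num_bits = floor(log2(1120)) + 1 = 11
leading_zeros = num_bits - 1 = 10
binary(1120) = 10001100000

Elias gamma(1120) = '0000000000' + '10001100000' = 000000000010001100000 (21 bits)


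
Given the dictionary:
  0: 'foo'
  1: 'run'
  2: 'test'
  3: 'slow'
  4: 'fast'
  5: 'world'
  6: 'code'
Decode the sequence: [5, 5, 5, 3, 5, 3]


Look up each index in the dictionary:
  5 -> 'world'
  5 -> 'world'
  5 -> 'world'
  3 -> 'slow'
  5 -> 'world'
  3 -> 'slow'

Decoded: "world world world slow world slow"


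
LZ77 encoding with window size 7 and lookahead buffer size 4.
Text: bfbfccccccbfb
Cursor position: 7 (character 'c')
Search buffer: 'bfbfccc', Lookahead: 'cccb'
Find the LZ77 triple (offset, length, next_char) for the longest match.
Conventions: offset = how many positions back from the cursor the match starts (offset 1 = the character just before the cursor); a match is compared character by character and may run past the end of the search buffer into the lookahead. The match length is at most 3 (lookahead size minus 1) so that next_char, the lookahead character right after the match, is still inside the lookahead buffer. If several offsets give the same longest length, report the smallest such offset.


Try each offset into the search buffer:
  offset=1 (pos 6, char 'c'): match length 3
  offset=2 (pos 5, char 'c'): match length 3
  offset=3 (pos 4, char 'c'): match length 3
  offset=4 (pos 3, char 'f'): match length 0
  offset=5 (pos 2, char 'b'): match length 0
  offset=6 (pos 1, char 'f'): match length 0
  offset=7 (pos 0, char 'b'): match length 0
Longest match has length 3, found at offsets 1, 2, 3; take the smallest, offset 1.
next_char = character at position 7 + 3 = 10 -> 'b'

Best match: offset=1, length=3 (matching 'ccc' starting at position 6)
LZ77 triple: (1, 3, 'b')


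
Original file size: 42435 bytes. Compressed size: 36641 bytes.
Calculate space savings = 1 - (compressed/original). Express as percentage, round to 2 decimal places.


ratio = compressed/original = 36641/42435 = 0.863462
savings = 1 - ratio = 1 - 0.863462 = 0.136538
as a percentage: 0.136538 * 100 = 13.65%

Space savings = 1 - 36641/42435 = 13.65%


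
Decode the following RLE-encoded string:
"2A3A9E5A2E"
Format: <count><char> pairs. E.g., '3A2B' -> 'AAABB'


Expanding each <count><char> pair:
  2A -> 'AA'
  3A -> 'AAA'
  9E -> 'EEEEEEEEE'
  5A -> 'AAAAA'
  2E -> 'EE'

Decoded = AAAAAEEEEEEEEEAAAAAEE


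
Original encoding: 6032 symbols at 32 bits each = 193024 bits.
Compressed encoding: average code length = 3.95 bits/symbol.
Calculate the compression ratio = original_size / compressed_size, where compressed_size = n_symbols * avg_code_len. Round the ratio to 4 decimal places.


original_size = n_symbols * orig_bits = 6032 * 32 = 193024 bits
compressed_size = n_symbols * avg_code_len = 6032 * 3.95 = 23826.4 bits
ratio = original_size / compressed_size = 193024 / 23826.4 = 8.1013

Compression ratio = 8.1013


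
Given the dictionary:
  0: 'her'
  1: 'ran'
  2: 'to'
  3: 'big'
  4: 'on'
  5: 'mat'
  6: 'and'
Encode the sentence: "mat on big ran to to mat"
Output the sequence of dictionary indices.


Look up each word in the dictionary:
  'mat' -> 5
  'on' -> 4
  'big' -> 3
  'ran' -> 1
  'to' -> 2
  'to' -> 2
  'mat' -> 5

Encoded: [5, 4, 3, 1, 2, 2, 5]


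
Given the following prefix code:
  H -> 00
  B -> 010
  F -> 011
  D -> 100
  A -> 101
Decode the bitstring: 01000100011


Decoding step by step:
Bits 010 -> B
Bits 00 -> H
Bits 100 -> D
Bits 011 -> F


Decoded message: BHDF


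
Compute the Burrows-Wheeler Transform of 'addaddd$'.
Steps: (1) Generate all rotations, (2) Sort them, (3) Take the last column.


Rotations (sorted):
  0: $addaddd -> last char: d
  1: addaddd$ -> last char: $
  2: addd$add -> last char: d
  3: d$addadd -> last char: d
  4: daddd$ad -> last char: d
  5: dd$addad -> last char: d
  6: ddaddd$a -> last char: a
  7: ddd$adda -> last char: a


BWT = d$ddddaa


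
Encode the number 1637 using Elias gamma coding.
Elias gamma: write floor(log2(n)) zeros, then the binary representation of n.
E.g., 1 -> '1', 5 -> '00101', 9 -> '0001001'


num_bits = floor(log2(1637)) + 1 = 11
leading_zeros = num_bits - 1 = 10
binary(1637) = 11001100101

Elias gamma(1637) = '0000000000' + '11001100101' = 000000000011001100101 (21 bits)


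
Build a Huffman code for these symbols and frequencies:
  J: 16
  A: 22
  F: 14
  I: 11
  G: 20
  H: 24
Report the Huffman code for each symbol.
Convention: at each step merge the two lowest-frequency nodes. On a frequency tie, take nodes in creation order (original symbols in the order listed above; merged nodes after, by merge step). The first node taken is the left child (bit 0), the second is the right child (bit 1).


Huffman tree construction:
Step 1: Merge I(11) + F(14) = 25
Step 2: Merge J(16) + G(20) = 36
Step 3: Merge A(22) + H(24) = 46
Step 4: Merge (I+F)(25) + (J+G)(36) = 61
Step 5: Merge (A+H)(46) + ((I+F)+(J+G))(61) = 107
Read each symbol's code off the tree from the root (left child = 0, right child = 1).

Codes:
  J: 110 (length 3)
  A: 00 (length 2)
  F: 101 (length 3)
  I: 100 (length 3)
  G: 111 (length 3)
  H: 01 (length 2)
Average code length: 275/107 = 2.5701 bits/symbol


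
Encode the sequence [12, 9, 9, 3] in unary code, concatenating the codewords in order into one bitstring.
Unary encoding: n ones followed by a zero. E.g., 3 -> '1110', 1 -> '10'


Encode each number as n ones followed by a terminating 0:
  12 -> 1111111111110 (13 bits)
  9 -> 1111111110 (10 bits)
  9 -> 1111111110 (10 bits)
  3 -> 1110 (4 bits)
Total length = 13 + 10 + 10 + 4 = 37 bits.

Unary([12, 9, 9, 3]) = 1111111111110111111111011111111101110 (37 bits)


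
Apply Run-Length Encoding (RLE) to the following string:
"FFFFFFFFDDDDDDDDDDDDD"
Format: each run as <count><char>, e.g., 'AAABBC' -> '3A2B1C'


Scanning runs left to right:
  i=0: run of 'F' x 8 -> '8F'
  i=8: run of 'D' x 13 -> '13D'

RLE = 8F13D


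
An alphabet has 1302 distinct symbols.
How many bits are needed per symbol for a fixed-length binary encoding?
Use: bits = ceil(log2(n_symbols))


log2(1302) = 10.3465
Bracket: 2^10 = 1024 < 1302 <= 2^11 = 2048
So ceil(log2(1302)) = 11

bits = ceil(log2(1302)) = ceil(10.3465) = 11 bits


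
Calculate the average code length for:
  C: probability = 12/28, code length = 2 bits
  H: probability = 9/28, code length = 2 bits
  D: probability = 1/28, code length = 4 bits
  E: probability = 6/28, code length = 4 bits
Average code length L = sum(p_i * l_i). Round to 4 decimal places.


Weighted contributions p_i * l_i:
  C: (12/28) * 2 = 24/28
  H: (9/28) * 2 = 18/28
  D: (1/28) * 4 = 4/28
  E: (6/28) * 4 = 24/28
Sum = (24 + 18 + 4 + 24)/28 = 70/28

L = 70/28 = 2.5000 bits/symbol


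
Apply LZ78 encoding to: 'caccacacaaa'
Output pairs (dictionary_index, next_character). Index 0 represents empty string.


LZ78 encoding steps:
Dictionary: {0: ''}
Step 1: w='' (idx 0), next='c' -> output (0, 'c'), add 'c' as idx 1
Step 2: w='' (idx 0), next='a' -> output (0, 'a'), add 'a' as idx 2
Step 3: w='c' (idx 1), next='c' -> output (1, 'c'), add 'cc' as idx 3
Step 4: w='a' (idx 2), next='c' -> output (2, 'c'), add 'ac' as idx 4
Step 5: w='ac' (idx 4), next='a' -> output (4, 'a'), add 'aca' as idx 5
Step 6: w='a' (idx 2), next='a' -> output (2, 'a'), add 'aa' as idx 6


Encoded: [(0, 'c'), (0, 'a'), (1, 'c'), (2, 'c'), (4, 'a'), (2, 'a')]


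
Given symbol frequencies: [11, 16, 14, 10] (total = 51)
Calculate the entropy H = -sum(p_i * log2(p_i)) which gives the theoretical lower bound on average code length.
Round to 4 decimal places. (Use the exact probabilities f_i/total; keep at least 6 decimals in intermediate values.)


Per-symbol terms -p_i * log2(p_i) with p_i = f_i/51:
  p = 11/51 = 0.215686: log2(p) = -2.212994, -p*log2(p) = 0.477312
  p = 16/51 = 0.313725: log2(p) = -1.672425, -p*log2(p) = 0.524682
  p = 14/51 = 0.274510: log2(p) = -1.865070, -p*log2(p) = 0.511980
  p = 10/51 = 0.196078: log2(p) = -2.350497, -p*log2(p) = 0.460882
H = 0.477312 + 0.524682 + 0.511980 + 0.460882 = 1.974856

H = 1.9749 bits/symbol


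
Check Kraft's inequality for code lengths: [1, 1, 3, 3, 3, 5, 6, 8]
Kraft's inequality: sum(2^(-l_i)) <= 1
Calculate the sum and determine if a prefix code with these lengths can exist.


Sum = 2^(-1) + 2^(-1) + 2^(-3) + 2^(-3) + 2^(-3) + 2^(-5) + 2^(-6) + 2^(-8)
    = 0.5 + 0.5 + 0.125 + 0.125 + 0.125 + 0.03125 + 0.015625 + 0.00390625
    = 365/256 = 1.42578125
Since 1.42578125 > 1, Kraft's inequality is NOT satisfied.
A prefix code with these lengths CANNOT exist.

Kraft sum = 1.42578125. Not satisfied.


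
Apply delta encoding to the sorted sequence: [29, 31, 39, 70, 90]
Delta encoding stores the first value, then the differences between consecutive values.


First value: 29
Deltas:
  31 - 29 = 2
  39 - 31 = 8
  70 - 39 = 31
  90 - 70 = 20


Delta encoded: [29, 2, 8, 31, 20]


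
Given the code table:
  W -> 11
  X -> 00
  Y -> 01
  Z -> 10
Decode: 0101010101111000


Decoding:
01 -> Y
01 -> Y
01 -> Y
01 -> Y
01 -> Y
11 -> W
10 -> Z
00 -> X


Result: YYYYYWZX
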